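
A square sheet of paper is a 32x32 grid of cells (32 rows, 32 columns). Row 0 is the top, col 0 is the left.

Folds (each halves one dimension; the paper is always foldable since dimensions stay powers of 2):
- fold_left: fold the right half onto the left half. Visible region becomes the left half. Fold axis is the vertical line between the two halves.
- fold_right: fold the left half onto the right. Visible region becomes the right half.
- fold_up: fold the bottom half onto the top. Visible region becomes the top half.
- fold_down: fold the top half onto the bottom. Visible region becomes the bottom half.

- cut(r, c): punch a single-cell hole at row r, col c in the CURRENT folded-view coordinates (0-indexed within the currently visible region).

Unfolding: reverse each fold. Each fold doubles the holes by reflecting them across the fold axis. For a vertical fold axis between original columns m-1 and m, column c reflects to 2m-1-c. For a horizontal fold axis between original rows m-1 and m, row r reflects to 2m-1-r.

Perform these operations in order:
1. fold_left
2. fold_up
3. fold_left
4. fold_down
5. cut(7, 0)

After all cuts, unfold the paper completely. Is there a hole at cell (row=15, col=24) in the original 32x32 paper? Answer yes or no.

Op 1 fold_left: fold axis v@16; visible region now rows[0,32) x cols[0,16) = 32x16
Op 2 fold_up: fold axis h@16; visible region now rows[0,16) x cols[0,16) = 16x16
Op 3 fold_left: fold axis v@8; visible region now rows[0,16) x cols[0,8) = 16x8
Op 4 fold_down: fold axis h@8; visible region now rows[8,16) x cols[0,8) = 8x8
Op 5 cut(7, 0): punch at orig (15,0); cuts so far [(15, 0)]; region rows[8,16) x cols[0,8) = 8x8
Unfold 1 (reflect across h@8): 2 holes -> [(0, 0), (15, 0)]
Unfold 2 (reflect across v@8): 4 holes -> [(0, 0), (0, 15), (15, 0), (15, 15)]
Unfold 3 (reflect across h@16): 8 holes -> [(0, 0), (0, 15), (15, 0), (15, 15), (16, 0), (16, 15), (31, 0), (31, 15)]
Unfold 4 (reflect across v@16): 16 holes -> [(0, 0), (0, 15), (0, 16), (0, 31), (15, 0), (15, 15), (15, 16), (15, 31), (16, 0), (16, 15), (16, 16), (16, 31), (31, 0), (31, 15), (31, 16), (31, 31)]
Holes: [(0, 0), (0, 15), (0, 16), (0, 31), (15, 0), (15, 15), (15, 16), (15, 31), (16, 0), (16, 15), (16, 16), (16, 31), (31, 0), (31, 15), (31, 16), (31, 31)]

Answer: no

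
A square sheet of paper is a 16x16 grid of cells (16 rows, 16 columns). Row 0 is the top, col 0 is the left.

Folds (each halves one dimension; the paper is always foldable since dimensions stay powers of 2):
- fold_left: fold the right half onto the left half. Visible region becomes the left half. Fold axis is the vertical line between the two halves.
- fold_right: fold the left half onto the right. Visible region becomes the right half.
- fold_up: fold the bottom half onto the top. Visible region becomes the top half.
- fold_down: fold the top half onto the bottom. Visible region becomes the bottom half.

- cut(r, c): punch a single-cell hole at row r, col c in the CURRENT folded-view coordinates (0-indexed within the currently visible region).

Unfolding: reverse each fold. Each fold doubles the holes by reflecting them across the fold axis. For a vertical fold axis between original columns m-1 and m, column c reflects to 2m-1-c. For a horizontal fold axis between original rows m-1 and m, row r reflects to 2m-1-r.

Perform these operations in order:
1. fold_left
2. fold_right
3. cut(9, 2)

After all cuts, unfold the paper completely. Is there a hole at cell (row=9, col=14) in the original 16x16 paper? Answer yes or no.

Op 1 fold_left: fold axis v@8; visible region now rows[0,16) x cols[0,8) = 16x8
Op 2 fold_right: fold axis v@4; visible region now rows[0,16) x cols[4,8) = 16x4
Op 3 cut(9, 2): punch at orig (9,6); cuts so far [(9, 6)]; region rows[0,16) x cols[4,8) = 16x4
Unfold 1 (reflect across v@4): 2 holes -> [(9, 1), (9, 6)]
Unfold 2 (reflect across v@8): 4 holes -> [(9, 1), (9, 6), (9, 9), (9, 14)]
Holes: [(9, 1), (9, 6), (9, 9), (9, 14)]

Answer: yes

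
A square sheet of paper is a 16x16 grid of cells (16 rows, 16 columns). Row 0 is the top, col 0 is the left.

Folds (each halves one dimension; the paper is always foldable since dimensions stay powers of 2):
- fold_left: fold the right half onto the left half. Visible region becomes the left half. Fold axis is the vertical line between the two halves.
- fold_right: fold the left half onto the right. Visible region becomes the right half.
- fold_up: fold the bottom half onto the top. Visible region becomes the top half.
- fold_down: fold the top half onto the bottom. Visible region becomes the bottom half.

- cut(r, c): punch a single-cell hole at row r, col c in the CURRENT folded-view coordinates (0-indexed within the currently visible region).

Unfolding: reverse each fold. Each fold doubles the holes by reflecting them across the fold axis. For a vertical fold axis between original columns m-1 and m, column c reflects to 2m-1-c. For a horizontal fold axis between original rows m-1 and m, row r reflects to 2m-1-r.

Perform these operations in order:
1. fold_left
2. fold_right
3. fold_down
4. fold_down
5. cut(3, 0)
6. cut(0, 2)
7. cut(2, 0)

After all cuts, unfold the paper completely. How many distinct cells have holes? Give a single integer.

Op 1 fold_left: fold axis v@8; visible region now rows[0,16) x cols[0,8) = 16x8
Op 2 fold_right: fold axis v@4; visible region now rows[0,16) x cols[4,8) = 16x4
Op 3 fold_down: fold axis h@8; visible region now rows[8,16) x cols[4,8) = 8x4
Op 4 fold_down: fold axis h@12; visible region now rows[12,16) x cols[4,8) = 4x4
Op 5 cut(3, 0): punch at orig (15,4); cuts so far [(15, 4)]; region rows[12,16) x cols[4,8) = 4x4
Op 6 cut(0, 2): punch at orig (12,6); cuts so far [(12, 6), (15, 4)]; region rows[12,16) x cols[4,8) = 4x4
Op 7 cut(2, 0): punch at orig (14,4); cuts so far [(12, 6), (14, 4), (15, 4)]; region rows[12,16) x cols[4,8) = 4x4
Unfold 1 (reflect across h@12): 6 holes -> [(8, 4), (9, 4), (11, 6), (12, 6), (14, 4), (15, 4)]
Unfold 2 (reflect across h@8): 12 holes -> [(0, 4), (1, 4), (3, 6), (4, 6), (6, 4), (7, 4), (8, 4), (9, 4), (11, 6), (12, 6), (14, 4), (15, 4)]
Unfold 3 (reflect across v@4): 24 holes -> [(0, 3), (0, 4), (1, 3), (1, 4), (3, 1), (3, 6), (4, 1), (4, 6), (6, 3), (6, 4), (7, 3), (7, 4), (8, 3), (8, 4), (9, 3), (9, 4), (11, 1), (11, 6), (12, 1), (12, 6), (14, 3), (14, 4), (15, 3), (15, 4)]
Unfold 4 (reflect across v@8): 48 holes -> [(0, 3), (0, 4), (0, 11), (0, 12), (1, 3), (1, 4), (1, 11), (1, 12), (3, 1), (3, 6), (3, 9), (3, 14), (4, 1), (4, 6), (4, 9), (4, 14), (6, 3), (6, 4), (6, 11), (6, 12), (7, 3), (7, 4), (7, 11), (7, 12), (8, 3), (8, 4), (8, 11), (8, 12), (9, 3), (9, 4), (9, 11), (9, 12), (11, 1), (11, 6), (11, 9), (11, 14), (12, 1), (12, 6), (12, 9), (12, 14), (14, 3), (14, 4), (14, 11), (14, 12), (15, 3), (15, 4), (15, 11), (15, 12)]

Answer: 48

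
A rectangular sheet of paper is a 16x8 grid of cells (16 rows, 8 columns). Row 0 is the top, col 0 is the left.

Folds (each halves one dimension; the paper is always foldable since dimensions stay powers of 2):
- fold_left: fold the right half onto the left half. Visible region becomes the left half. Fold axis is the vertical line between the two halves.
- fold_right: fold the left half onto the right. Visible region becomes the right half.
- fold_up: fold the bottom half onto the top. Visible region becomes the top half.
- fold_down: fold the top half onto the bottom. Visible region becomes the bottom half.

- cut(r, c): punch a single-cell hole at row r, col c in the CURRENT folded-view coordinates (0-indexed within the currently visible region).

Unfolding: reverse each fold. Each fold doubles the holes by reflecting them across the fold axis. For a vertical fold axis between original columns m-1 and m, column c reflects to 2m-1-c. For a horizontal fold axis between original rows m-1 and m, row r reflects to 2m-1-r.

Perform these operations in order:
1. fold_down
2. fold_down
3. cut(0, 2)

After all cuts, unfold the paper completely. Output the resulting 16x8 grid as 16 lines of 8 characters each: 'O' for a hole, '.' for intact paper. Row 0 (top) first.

Op 1 fold_down: fold axis h@8; visible region now rows[8,16) x cols[0,8) = 8x8
Op 2 fold_down: fold axis h@12; visible region now rows[12,16) x cols[0,8) = 4x8
Op 3 cut(0, 2): punch at orig (12,2); cuts so far [(12, 2)]; region rows[12,16) x cols[0,8) = 4x8
Unfold 1 (reflect across h@12): 2 holes -> [(11, 2), (12, 2)]
Unfold 2 (reflect across h@8): 4 holes -> [(3, 2), (4, 2), (11, 2), (12, 2)]

Answer: ........
........
........
..O.....
..O.....
........
........
........
........
........
........
..O.....
..O.....
........
........
........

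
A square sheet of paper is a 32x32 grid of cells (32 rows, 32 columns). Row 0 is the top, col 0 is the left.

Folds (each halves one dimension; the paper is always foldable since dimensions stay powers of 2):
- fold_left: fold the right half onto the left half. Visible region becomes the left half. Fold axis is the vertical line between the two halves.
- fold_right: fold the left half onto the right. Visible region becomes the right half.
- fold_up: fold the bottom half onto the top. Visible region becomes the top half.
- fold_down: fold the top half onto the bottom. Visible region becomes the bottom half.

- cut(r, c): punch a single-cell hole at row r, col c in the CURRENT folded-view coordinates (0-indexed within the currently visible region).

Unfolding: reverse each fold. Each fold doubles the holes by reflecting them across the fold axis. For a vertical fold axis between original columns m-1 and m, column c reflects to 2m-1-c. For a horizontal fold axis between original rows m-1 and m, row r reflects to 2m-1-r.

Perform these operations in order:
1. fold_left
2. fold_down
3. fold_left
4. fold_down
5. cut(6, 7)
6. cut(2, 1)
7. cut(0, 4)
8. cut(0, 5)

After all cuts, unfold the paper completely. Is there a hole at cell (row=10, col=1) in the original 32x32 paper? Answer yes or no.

Op 1 fold_left: fold axis v@16; visible region now rows[0,32) x cols[0,16) = 32x16
Op 2 fold_down: fold axis h@16; visible region now rows[16,32) x cols[0,16) = 16x16
Op 3 fold_left: fold axis v@8; visible region now rows[16,32) x cols[0,8) = 16x8
Op 4 fold_down: fold axis h@24; visible region now rows[24,32) x cols[0,8) = 8x8
Op 5 cut(6, 7): punch at orig (30,7); cuts so far [(30, 7)]; region rows[24,32) x cols[0,8) = 8x8
Op 6 cut(2, 1): punch at orig (26,1); cuts so far [(26, 1), (30, 7)]; region rows[24,32) x cols[0,8) = 8x8
Op 7 cut(0, 4): punch at orig (24,4); cuts so far [(24, 4), (26, 1), (30, 7)]; region rows[24,32) x cols[0,8) = 8x8
Op 8 cut(0, 5): punch at orig (24,5); cuts so far [(24, 4), (24, 5), (26, 1), (30, 7)]; region rows[24,32) x cols[0,8) = 8x8
Unfold 1 (reflect across h@24): 8 holes -> [(17, 7), (21, 1), (23, 4), (23, 5), (24, 4), (24, 5), (26, 1), (30, 7)]
Unfold 2 (reflect across v@8): 16 holes -> [(17, 7), (17, 8), (21, 1), (21, 14), (23, 4), (23, 5), (23, 10), (23, 11), (24, 4), (24, 5), (24, 10), (24, 11), (26, 1), (26, 14), (30, 7), (30, 8)]
Unfold 3 (reflect across h@16): 32 holes -> [(1, 7), (1, 8), (5, 1), (5, 14), (7, 4), (7, 5), (7, 10), (7, 11), (8, 4), (8, 5), (8, 10), (8, 11), (10, 1), (10, 14), (14, 7), (14, 8), (17, 7), (17, 8), (21, 1), (21, 14), (23, 4), (23, 5), (23, 10), (23, 11), (24, 4), (24, 5), (24, 10), (24, 11), (26, 1), (26, 14), (30, 7), (30, 8)]
Unfold 4 (reflect across v@16): 64 holes -> [(1, 7), (1, 8), (1, 23), (1, 24), (5, 1), (5, 14), (5, 17), (5, 30), (7, 4), (7, 5), (7, 10), (7, 11), (7, 20), (7, 21), (7, 26), (7, 27), (8, 4), (8, 5), (8, 10), (8, 11), (8, 20), (8, 21), (8, 26), (8, 27), (10, 1), (10, 14), (10, 17), (10, 30), (14, 7), (14, 8), (14, 23), (14, 24), (17, 7), (17, 8), (17, 23), (17, 24), (21, 1), (21, 14), (21, 17), (21, 30), (23, 4), (23, 5), (23, 10), (23, 11), (23, 20), (23, 21), (23, 26), (23, 27), (24, 4), (24, 5), (24, 10), (24, 11), (24, 20), (24, 21), (24, 26), (24, 27), (26, 1), (26, 14), (26, 17), (26, 30), (30, 7), (30, 8), (30, 23), (30, 24)]
Holes: [(1, 7), (1, 8), (1, 23), (1, 24), (5, 1), (5, 14), (5, 17), (5, 30), (7, 4), (7, 5), (7, 10), (7, 11), (7, 20), (7, 21), (7, 26), (7, 27), (8, 4), (8, 5), (8, 10), (8, 11), (8, 20), (8, 21), (8, 26), (8, 27), (10, 1), (10, 14), (10, 17), (10, 30), (14, 7), (14, 8), (14, 23), (14, 24), (17, 7), (17, 8), (17, 23), (17, 24), (21, 1), (21, 14), (21, 17), (21, 30), (23, 4), (23, 5), (23, 10), (23, 11), (23, 20), (23, 21), (23, 26), (23, 27), (24, 4), (24, 5), (24, 10), (24, 11), (24, 20), (24, 21), (24, 26), (24, 27), (26, 1), (26, 14), (26, 17), (26, 30), (30, 7), (30, 8), (30, 23), (30, 24)]

Answer: yes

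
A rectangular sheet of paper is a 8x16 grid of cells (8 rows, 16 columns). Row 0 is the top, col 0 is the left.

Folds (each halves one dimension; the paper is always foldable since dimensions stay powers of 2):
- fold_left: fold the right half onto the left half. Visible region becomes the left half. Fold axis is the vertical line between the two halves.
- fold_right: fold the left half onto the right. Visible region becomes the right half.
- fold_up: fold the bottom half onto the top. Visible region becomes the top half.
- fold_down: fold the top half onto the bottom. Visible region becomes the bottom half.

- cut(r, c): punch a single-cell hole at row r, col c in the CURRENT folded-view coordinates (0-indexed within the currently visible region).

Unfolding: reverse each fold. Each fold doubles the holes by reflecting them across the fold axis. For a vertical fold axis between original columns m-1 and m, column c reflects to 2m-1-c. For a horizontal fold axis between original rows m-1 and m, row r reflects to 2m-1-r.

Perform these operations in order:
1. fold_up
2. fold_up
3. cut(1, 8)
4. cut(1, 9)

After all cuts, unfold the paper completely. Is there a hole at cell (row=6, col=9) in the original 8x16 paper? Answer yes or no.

Answer: yes

Derivation:
Op 1 fold_up: fold axis h@4; visible region now rows[0,4) x cols[0,16) = 4x16
Op 2 fold_up: fold axis h@2; visible region now rows[0,2) x cols[0,16) = 2x16
Op 3 cut(1, 8): punch at orig (1,8); cuts so far [(1, 8)]; region rows[0,2) x cols[0,16) = 2x16
Op 4 cut(1, 9): punch at orig (1,9); cuts so far [(1, 8), (1, 9)]; region rows[0,2) x cols[0,16) = 2x16
Unfold 1 (reflect across h@2): 4 holes -> [(1, 8), (1, 9), (2, 8), (2, 9)]
Unfold 2 (reflect across h@4): 8 holes -> [(1, 8), (1, 9), (2, 8), (2, 9), (5, 8), (5, 9), (6, 8), (6, 9)]
Holes: [(1, 8), (1, 9), (2, 8), (2, 9), (5, 8), (5, 9), (6, 8), (6, 9)]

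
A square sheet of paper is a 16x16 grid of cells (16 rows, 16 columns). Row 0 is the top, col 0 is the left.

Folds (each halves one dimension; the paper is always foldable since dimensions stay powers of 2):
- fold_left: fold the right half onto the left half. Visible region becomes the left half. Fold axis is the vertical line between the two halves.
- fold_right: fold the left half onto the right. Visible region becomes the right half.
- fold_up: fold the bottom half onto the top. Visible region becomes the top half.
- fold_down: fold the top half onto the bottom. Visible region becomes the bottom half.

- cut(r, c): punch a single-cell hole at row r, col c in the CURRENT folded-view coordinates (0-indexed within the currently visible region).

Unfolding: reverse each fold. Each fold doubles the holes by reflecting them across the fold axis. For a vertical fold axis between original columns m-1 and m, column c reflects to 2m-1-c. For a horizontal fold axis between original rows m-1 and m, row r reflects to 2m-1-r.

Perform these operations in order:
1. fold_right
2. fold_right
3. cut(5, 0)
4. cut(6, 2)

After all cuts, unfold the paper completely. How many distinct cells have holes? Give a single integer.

Op 1 fold_right: fold axis v@8; visible region now rows[0,16) x cols[8,16) = 16x8
Op 2 fold_right: fold axis v@12; visible region now rows[0,16) x cols[12,16) = 16x4
Op 3 cut(5, 0): punch at orig (5,12); cuts so far [(5, 12)]; region rows[0,16) x cols[12,16) = 16x4
Op 4 cut(6, 2): punch at orig (6,14); cuts so far [(5, 12), (6, 14)]; region rows[0,16) x cols[12,16) = 16x4
Unfold 1 (reflect across v@12): 4 holes -> [(5, 11), (5, 12), (6, 9), (6, 14)]
Unfold 2 (reflect across v@8): 8 holes -> [(5, 3), (5, 4), (5, 11), (5, 12), (6, 1), (6, 6), (6, 9), (6, 14)]

Answer: 8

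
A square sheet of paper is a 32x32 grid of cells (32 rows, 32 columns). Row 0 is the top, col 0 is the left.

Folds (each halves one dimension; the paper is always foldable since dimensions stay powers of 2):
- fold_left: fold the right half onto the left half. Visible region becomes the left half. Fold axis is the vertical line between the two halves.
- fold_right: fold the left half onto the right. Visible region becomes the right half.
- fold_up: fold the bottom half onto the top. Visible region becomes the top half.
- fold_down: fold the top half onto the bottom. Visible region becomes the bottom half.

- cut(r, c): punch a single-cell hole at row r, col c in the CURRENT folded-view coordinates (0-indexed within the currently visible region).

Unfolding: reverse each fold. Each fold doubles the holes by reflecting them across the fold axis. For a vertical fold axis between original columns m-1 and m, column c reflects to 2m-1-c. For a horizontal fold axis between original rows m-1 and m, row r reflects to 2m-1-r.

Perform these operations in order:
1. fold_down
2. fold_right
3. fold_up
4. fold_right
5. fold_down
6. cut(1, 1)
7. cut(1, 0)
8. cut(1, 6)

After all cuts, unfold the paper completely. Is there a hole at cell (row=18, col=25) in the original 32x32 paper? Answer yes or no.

Answer: yes

Derivation:
Op 1 fold_down: fold axis h@16; visible region now rows[16,32) x cols[0,32) = 16x32
Op 2 fold_right: fold axis v@16; visible region now rows[16,32) x cols[16,32) = 16x16
Op 3 fold_up: fold axis h@24; visible region now rows[16,24) x cols[16,32) = 8x16
Op 4 fold_right: fold axis v@24; visible region now rows[16,24) x cols[24,32) = 8x8
Op 5 fold_down: fold axis h@20; visible region now rows[20,24) x cols[24,32) = 4x8
Op 6 cut(1, 1): punch at orig (21,25); cuts so far [(21, 25)]; region rows[20,24) x cols[24,32) = 4x8
Op 7 cut(1, 0): punch at orig (21,24); cuts so far [(21, 24), (21, 25)]; region rows[20,24) x cols[24,32) = 4x8
Op 8 cut(1, 6): punch at orig (21,30); cuts so far [(21, 24), (21, 25), (21, 30)]; region rows[20,24) x cols[24,32) = 4x8
Unfold 1 (reflect across h@20): 6 holes -> [(18, 24), (18, 25), (18, 30), (21, 24), (21, 25), (21, 30)]
Unfold 2 (reflect across v@24): 12 holes -> [(18, 17), (18, 22), (18, 23), (18, 24), (18, 25), (18, 30), (21, 17), (21, 22), (21, 23), (21, 24), (21, 25), (21, 30)]
Unfold 3 (reflect across h@24): 24 holes -> [(18, 17), (18, 22), (18, 23), (18, 24), (18, 25), (18, 30), (21, 17), (21, 22), (21, 23), (21, 24), (21, 25), (21, 30), (26, 17), (26, 22), (26, 23), (26, 24), (26, 25), (26, 30), (29, 17), (29, 22), (29, 23), (29, 24), (29, 25), (29, 30)]
Unfold 4 (reflect across v@16): 48 holes -> [(18, 1), (18, 6), (18, 7), (18, 8), (18, 9), (18, 14), (18, 17), (18, 22), (18, 23), (18, 24), (18, 25), (18, 30), (21, 1), (21, 6), (21, 7), (21, 8), (21, 9), (21, 14), (21, 17), (21, 22), (21, 23), (21, 24), (21, 25), (21, 30), (26, 1), (26, 6), (26, 7), (26, 8), (26, 9), (26, 14), (26, 17), (26, 22), (26, 23), (26, 24), (26, 25), (26, 30), (29, 1), (29, 6), (29, 7), (29, 8), (29, 9), (29, 14), (29, 17), (29, 22), (29, 23), (29, 24), (29, 25), (29, 30)]
Unfold 5 (reflect across h@16): 96 holes -> [(2, 1), (2, 6), (2, 7), (2, 8), (2, 9), (2, 14), (2, 17), (2, 22), (2, 23), (2, 24), (2, 25), (2, 30), (5, 1), (5, 6), (5, 7), (5, 8), (5, 9), (5, 14), (5, 17), (5, 22), (5, 23), (5, 24), (5, 25), (5, 30), (10, 1), (10, 6), (10, 7), (10, 8), (10, 9), (10, 14), (10, 17), (10, 22), (10, 23), (10, 24), (10, 25), (10, 30), (13, 1), (13, 6), (13, 7), (13, 8), (13, 9), (13, 14), (13, 17), (13, 22), (13, 23), (13, 24), (13, 25), (13, 30), (18, 1), (18, 6), (18, 7), (18, 8), (18, 9), (18, 14), (18, 17), (18, 22), (18, 23), (18, 24), (18, 25), (18, 30), (21, 1), (21, 6), (21, 7), (21, 8), (21, 9), (21, 14), (21, 17), (21, 22), (21, 23), (21, 24), (21, 25), (21, 30), (26, 1), (26, 6), (26, 7), (26, 8), (26, 9), (26, 14), (26, 17), (26, 22), (26, 23), (26, 24), (26, 25), (26, 30), (29, 1), (29, 6), (29, 7), (29, 8), (29, 9), (29, 14), (29, 17), (29, 22), (29, 23), (29, 24), (29, 25), (29, 30)]
Holes: [(2, 1), (2, 6), (2, 7), (2, 8), (2, 9), (2, 14), (2, 17), (2, 22), (2, 23), (2, 24), (2, 25), (2, 30), (5, 1), (5, 6), (5, 7), (5, 8), (5, 9), (5, 14), (5, 17), (5, 22), (5, 23), (5, 24), (5, 25), (5, 30), (10, 1), (10, 6), (10, 7), (10, 8), (10, 9), (10, 14), (10, 17), (10, 22), (10, 23), (10, 24), (10, 25), (10, 30), (13, 1), (13, 6), (13, 7), (13, 8), (13, 9), (13, 14), (13, 17), (13, 22), (13, 23), (13, 24), (13, 25), (13, 30), (18, 1), (18, 6), (18, 7), (18, 8), (18, 9), (18, 14), (18, 17), (18, 22), (18, 23), (18, 24), (18, 25), (18, 30), (21, 1), (21, 6), (21, 7), (21, 8), (21, 9), (21, 14), (21, 17), (21, 22), (21, 23), (21, 24), (21, 25), (21, 30), (26, 1), (26, 6), (26, 7), (26, 8), (26, 9), (26, 14), (26, 17), (26, 22), (26, 23), (26, 24), (26, 25), (26, 30), (29, 1), (29, 6), (29, 7), (29, 8), (29, 9), (29, 14), (29, 17), (29, 22), (29, 23), (29, 24), (29, 25), (29, 30)]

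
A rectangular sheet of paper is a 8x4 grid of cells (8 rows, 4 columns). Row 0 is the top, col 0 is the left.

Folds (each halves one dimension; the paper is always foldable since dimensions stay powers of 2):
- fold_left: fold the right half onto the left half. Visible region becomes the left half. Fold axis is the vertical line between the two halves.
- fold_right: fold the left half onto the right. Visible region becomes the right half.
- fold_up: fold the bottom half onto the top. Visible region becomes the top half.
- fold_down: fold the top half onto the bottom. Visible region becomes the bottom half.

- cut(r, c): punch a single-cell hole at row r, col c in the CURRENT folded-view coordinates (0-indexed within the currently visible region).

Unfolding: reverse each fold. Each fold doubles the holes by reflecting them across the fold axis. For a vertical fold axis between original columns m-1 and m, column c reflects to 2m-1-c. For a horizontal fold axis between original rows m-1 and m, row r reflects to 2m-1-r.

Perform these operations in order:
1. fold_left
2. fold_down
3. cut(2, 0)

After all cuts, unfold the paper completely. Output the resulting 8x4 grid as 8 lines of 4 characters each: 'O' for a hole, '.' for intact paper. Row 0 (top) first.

Op 1 fold_left: fold axis v@2; visible region now rows[0,8) x cols[0,2) = 8x2
Op 2 fold_down: fold axis h@4; visible region now rows[4,8) x cols[0,2) = 4x2
Op 3 cut(2, 0): punch at orig (6,0); cuts so far [(6, 0)]; region rows[4,8) x cols[0,2) = 4x2
Unfold 1 (reflect across h@4): 2 holes -> [(1, 0), (6, 0)]
Unfold 2 (reflect across v@2): 4 holes -> [(1, 0), (1, 3), (6, 0), (6, 3)]

Answer: ....
O..O
....
....
....
....
O..O
....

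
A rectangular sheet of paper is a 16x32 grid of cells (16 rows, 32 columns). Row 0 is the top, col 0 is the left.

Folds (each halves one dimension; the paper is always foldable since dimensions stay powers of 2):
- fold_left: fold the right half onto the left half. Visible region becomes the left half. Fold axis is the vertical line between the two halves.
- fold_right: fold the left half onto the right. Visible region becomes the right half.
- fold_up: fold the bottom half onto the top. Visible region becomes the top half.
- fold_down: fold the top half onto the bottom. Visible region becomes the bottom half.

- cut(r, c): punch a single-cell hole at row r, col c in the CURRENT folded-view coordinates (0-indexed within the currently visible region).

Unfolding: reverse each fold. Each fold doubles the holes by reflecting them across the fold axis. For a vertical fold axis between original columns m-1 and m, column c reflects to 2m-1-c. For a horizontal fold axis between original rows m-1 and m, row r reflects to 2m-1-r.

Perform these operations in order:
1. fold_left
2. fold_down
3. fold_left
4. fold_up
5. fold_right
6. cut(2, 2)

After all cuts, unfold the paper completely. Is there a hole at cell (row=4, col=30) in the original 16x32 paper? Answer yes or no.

Op 1 fold_left: fold axis v@16; visible region now rows[0,16) x cols[0,16) = 16x16
Op 2 fold_down: fold axis h@8; visible region now rows[8,16) x cols[0,16) = 8x16
Op 3 fold_left: fold axis v@8; visible region now rows[8,16) x cols[0,8) = 8x8
Op 4 fold_up: fold axis h@12; visible region now rows[8,12) x cols[0,8) = 4x8
Op 5 fold_right: fold axis v@4; visible region now rows[8,12) x cols[4,8) = 4x4
Op 6 cut(2, 2): punch at orig (10,6); cuts so far [(10, 6)]; region rows[8,12) x cols[4,8) = 4x4
Unfold 1 (reflect across v@4): 2 holes -> [(10, 1), (10, 6)]
Unfold 2 (reflect across h@12): 4 holes -> [(10, 1), (10, 6), (13, 1), (13, 6)]
Unfold 3 (reflect across v@8): 8 holes -> [(10, 1), (10, 6), (10, 9), (10, 14), (13, 1), (13, 6), (13, 9), (13, 14)]
Unfold 4 (reflect across h@8): 16 holes -> [(2, 1), (2, 6), (2, 9), (2, 14), (5, 1), (5, 6), (5, 9), (5, 14), (10, 1), (10, 6), (10, 9), (10, 14), (13, 1), (13, 6), (13, 9), (13, 14)]
Unfold 5 (reflect across v@16): 32 holes -> [(2, 1), (2, 6), (2, 9), (2, 14), (2, 17), (2, 22), (2, 25), (2, 30), (5, 1), (5, 6), (5, 9), (5, 14), (5, 17), (5, 22), (5, 25), (5, 30), (10, 1), (10, 6), (10, 9), (10, 14), (10, 17), (10, 22), (10, 25), (10, 30), (13, 1), (13, 6), (13, 9), (13, 14), (13, 17), (13, 22), (13, 25), (13, 30)]
Holes: [(2, 1), (2, 6), (2, 9), (2, 14), (2, 17), (2, 22), (2, 25), (2, 30), (5, 1), (5, 6), (5, 9), (5, 14), (5, 17), (5, 22), (5, 25), (5, 30), (10, 1), (10, 6), (10, 9), (10, 14), (10, 17), (10, 22), (10, 25), (10, 30), (13, 1), (13, 6), (13, 9), (13, 14), (13, 17), (13, 22), (13, 25), (13, 30)]

Answer: no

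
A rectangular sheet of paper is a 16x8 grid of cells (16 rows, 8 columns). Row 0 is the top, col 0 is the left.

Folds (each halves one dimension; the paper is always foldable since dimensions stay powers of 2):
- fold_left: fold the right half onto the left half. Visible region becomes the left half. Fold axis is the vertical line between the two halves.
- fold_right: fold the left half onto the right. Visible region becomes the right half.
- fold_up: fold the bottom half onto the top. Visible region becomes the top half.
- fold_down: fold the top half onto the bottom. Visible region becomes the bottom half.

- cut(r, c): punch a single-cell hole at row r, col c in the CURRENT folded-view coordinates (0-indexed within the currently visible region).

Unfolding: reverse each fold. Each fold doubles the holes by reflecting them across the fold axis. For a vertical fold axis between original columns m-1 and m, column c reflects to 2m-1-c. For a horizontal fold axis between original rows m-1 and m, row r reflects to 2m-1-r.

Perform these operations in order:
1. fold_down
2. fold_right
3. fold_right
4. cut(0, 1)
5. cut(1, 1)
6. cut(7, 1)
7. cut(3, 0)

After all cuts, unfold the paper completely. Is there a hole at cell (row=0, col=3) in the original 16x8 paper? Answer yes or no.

Answer: yes

Derivation:
Op 1 fold_down: fold axis h@8; visible region now rows[8,16) x cols[0,8) = 8x8
Op 2 fold_right: fold axis v@4; visible region now rows[8,16) x cols[4,8) = 8x4
Op 3 fold_right: fold axis v@6; visible region now rows[8,16) x cols[6,8) = 8x2
Op 4 cut(0, 1): punch at orig (8,7); cuts so far [(8, 7)]; region rows[8,16) x cols[6,8) = 8x2
Op 5 cut(1, 1): punch at orig (9,7); cuts so far [(8, 7), (9, 7)]; region rows[8,16) x cols[6,8) = 8x2
Op 6 cut(7, 1): punch at orig (15,7); cuts so far [(8, 7), (9, 7), (15, 7)]; region rows[8,16) x cols[6,8) = 8x2
Op 7 cut(3, 0): punch at orig (11,6); cuts so far [(8, 7), (9, 7), (11, 6), (15, 7)]; region rows[8,16) x cols[6,8) = 8x2
Unfold 1 (reflect across v@6): 8 holes -> [(8, 4), (8, 7), (9, 4), (9, 7), (11, 5), (11, 6), (15, 4), (15, 7)]
Unfold 2 (reflect across v@4): 16 holes -> [(8, 0), (8, 3), (8, 4), (8, 7), (9, 0), (9, 3), (9, 4), (9, 7), (11, 1), (11, 2), (11, 5), (11, 6), (15, 0), (15, 3), (15, 4), (15, 7)]
Unfold 3 (reflect across h@8): 32 holes -> [(0, 0), (0, 3), (0, 4), (0, 7), (4, 1), (4, 2), (4, 5), (4, 6), (6, 0), (6, 3), (6, 4), (6, 7), (7, 0), (7, 3), (7, 4), (7, 7), (8, 0), (8, 3), (8, 4), (8, 7), (9, 0), (9, 3), (9, 4), (9, 7), (11, 1), (11, 2), (11, 5), (11, 6), (15, 0), (15, 3), (15, 4), (15, 7)]
Holes: [(0, 0), (0, 3), (0, 4), (0, 7), (4, 1), (4, 2), (4, 5), (4, 6), (6, 0), (6, 3), (6, 4), (6, 7), (7, 0), (7, 3), (7, 4), (7, 7), (8, 0), (8, 3), (8, 4), (8, 7), (9, 0), (9, 3), (9, 4), (9, 7), (11, 1), (11, 2), (11, 5), (11, 6), (15, 0), (15, 3), (15, 4), (15, 7)]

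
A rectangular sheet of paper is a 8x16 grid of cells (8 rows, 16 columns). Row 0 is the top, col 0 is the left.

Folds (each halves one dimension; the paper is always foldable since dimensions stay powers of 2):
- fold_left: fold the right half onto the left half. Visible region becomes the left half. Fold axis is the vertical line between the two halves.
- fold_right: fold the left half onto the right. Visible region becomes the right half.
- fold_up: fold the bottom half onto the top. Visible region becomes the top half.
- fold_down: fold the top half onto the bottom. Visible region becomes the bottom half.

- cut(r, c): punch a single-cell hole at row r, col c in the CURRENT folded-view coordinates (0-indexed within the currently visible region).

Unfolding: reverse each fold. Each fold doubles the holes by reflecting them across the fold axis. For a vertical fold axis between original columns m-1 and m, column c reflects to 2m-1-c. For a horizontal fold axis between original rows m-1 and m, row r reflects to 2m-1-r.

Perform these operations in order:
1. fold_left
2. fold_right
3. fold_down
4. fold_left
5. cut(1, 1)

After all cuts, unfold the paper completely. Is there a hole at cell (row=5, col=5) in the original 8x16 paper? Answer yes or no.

Answer: yes

Derivation:
Op 1 fold_left: fold axis v@8; visible region now rows[0,8) x cols[0,8) = 8x8
Op 2 fold_right: fold axis v@4; visible region now rows[0,8) x cols[4,8) = 8x4
Op 3 fold_down: fold axis h@4; visible region now rows[4,8) x cols[4,8) = 4x4
Op 4 fold_left: fold axis v@6; visible region now rows[4,8) x cols[4,6) = 4x2
Op 5 cut(1, 1): punch at orig (5,5); cuts so far [(5, 5)]; region rows[4,8) x cols[4,6) = 4x2
Unfold 1 (reflect across v@6): 2 holes -> [(5, 5), (5, 6)]
Unfold 2 (reflect across h@4): 4 holes -> [(2, 5), (2, 6), (5, 5), (5, 6)]
Unfold 3 (reflect across v@4): 8 holes -> [(2, 1), (2, 2), (2, 5), (2, 6), (5, 1), (5, 2), (5, 5), (5, 6)]
Unfold 4 (reflect across v@8): 16 holes -> [(2, 1), (2, 2), (2, 5), (2, 6), (2, 9), (2, 10), (2, 13), (2, 14), (5, 1), (5, 2), (5, 5), (5, 6), (5, 9), (5, 10), (5, 13), (5, 14)]
Holes: [(2, 1), (2, 2), (2, 5), (2, 6), (2, 9), (2, 10), (2, 13), (2, 14), (5, 1), (5, 2), (5, 5), (5, 6), (5, 9), (5, 10), (5, 13), (5, 14)]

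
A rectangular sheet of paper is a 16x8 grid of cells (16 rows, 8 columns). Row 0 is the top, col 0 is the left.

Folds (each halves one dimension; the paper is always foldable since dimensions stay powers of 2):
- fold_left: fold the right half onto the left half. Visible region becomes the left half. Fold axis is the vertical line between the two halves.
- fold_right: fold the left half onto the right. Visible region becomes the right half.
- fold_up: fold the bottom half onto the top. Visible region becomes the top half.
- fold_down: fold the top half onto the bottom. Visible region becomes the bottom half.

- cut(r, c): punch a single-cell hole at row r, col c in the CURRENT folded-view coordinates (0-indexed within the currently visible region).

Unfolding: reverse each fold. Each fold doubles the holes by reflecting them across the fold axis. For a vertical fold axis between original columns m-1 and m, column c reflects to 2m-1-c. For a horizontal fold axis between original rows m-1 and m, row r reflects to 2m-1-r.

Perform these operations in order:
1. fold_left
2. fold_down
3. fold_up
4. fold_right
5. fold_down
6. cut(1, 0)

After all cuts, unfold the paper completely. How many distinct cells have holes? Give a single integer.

Op 1 fold_left: fold axis v@4; visible region now rows[0,16) x cols[0,4) = 16x4
Op 2 fold_down: fold axis h@8; visible region now rows[8,16) x cols[0,4) = 8x4
Op 3 fold_up: fold axis h@12; visible region now rows[8,12) x cols[0,4) = 4x4
Op 4 fold_right: fold axis v@2; visible region now rows[8,12) x cols[2,4) = 4x2
Op 5 fold_down: fold axis h@10; visible region now rows[10,12) x cols[2,4) = 2x2
Op 6 cut(1, 0): punch at orig (11,2); cuts so far [(11, 2)]; region rows[10,12) x cols[2,4) = 2x2
Unfold 1 (reflect across h@10): 2 holes -> [(8, 2), (11, 2)]
Unfold 2 (reflect across v@2): 4 holes -> [(8, 1), (8, 2), (11, 1), (11, 2)]
Unfold 3 (reflect across h@12): 8 holes -> [(8, 1), (8, 2), (11, 1), (11, 2), (12, 1), (12, 2), (15, 1), (15, 2)]
Unfold 4 (reflect across h@8): 16 holes -> [(0, 1), (0, 2), (3, 1), (3, 2), (4, 1), (4, 2), (7, 1), (7, 2), (8, 1), (8, 2), (11, 1), (11, 2), (12, 1), (12, 2), (15, 1), (15, 2)]
Unfold 5 (reflect across v@4): 32 holes -> [(0, 1), (0, 2), (0, 5), (0, 6), (3, 1), (3, 2), (3, 5), (3, 6), (4, 1), (4, 2), (4, 5), (4, 6), (7, 1), (7, 2), (7, 5), (7, 6), (8, 1), (8, 2), (8, 5), (8, 6), (11, 1), (11, 2), (11, 5), (11, 6), (12, 1), (12, 2), (12, 5), (12, 6), (15, 1), (15, 2), (15, 5), (15, 6)]

Answer: 32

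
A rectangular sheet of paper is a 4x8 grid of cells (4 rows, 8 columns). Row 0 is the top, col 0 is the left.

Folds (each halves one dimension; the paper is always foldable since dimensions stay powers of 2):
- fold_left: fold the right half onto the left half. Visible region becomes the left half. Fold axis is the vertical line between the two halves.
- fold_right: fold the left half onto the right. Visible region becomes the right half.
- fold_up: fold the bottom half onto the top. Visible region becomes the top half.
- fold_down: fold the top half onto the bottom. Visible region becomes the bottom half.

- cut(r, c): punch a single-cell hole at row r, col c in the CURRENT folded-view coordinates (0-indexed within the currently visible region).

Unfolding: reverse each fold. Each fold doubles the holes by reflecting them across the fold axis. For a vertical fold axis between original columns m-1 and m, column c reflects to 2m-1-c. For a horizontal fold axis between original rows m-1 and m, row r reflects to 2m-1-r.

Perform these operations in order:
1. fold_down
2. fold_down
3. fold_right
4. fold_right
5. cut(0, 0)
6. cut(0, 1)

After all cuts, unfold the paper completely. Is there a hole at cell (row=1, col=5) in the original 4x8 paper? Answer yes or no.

Op 1 fold_down: fold axis h@2; visible region now rows[2,4) x cols[0,8) = 2x8
Op 2 fold_down: fold axis h@3; visible region now rows[3,4) x cols[0,8) = 1x8
Op 3 fold_right: fold axis v@4; visible region now rows[3,4) x cols[4,8) = 1x4
Op 4 fold_right: fold axis v@6; visible region now rows[3,4) x cols[6,8) = 1x2
Op 5 cut(0, 0): punch at orig (3,6); cuts so far [(3, 6)]; region rows[3,4) x cols[6,8) = 1x2
Op 6 cut(0, 1): punch at orig (3,7); cuts so far [(3, 6), (3, 7)]; region rows[3,4) x cols[6,8) = 1x2
Unfold 1 (reflect across v@6): 4 holes -> [(3, 4), (3, 5), (3, 6), (3, 7)]
Unfold 2 (reflect across v@4): 8 holes -> [(3, 0), (3, 1), (3, 2), (3, 3), (3, 4), (3, 5), (3, 6), (3, 7)]
Unfold 3 (reflect across h@3): 16 holes -> [(2, 0), (2, 1), (2, 2), (2, 3), (2, 4), (2, 5), (2, 6), (2, 7), (3, 0), (3, 1), (3, 2), (3, 3), (3, 4), (3, 5), (3, 6), (3, 7)]
Unfold 4 (reflect across h@2): 32 holes -> [(0, 0), (0, 1), (0, 2), (0, 3), (0, 4), (0, 5), (0, 6), (0, 7), (1, 0), (1, 1), (1, 2), (1, 3), (1, 4), (1, 5), (1, 6), (1, 7), (2, 0), (2, 1), (2, 2), (2, 3), (2, 4), (2, 5), (2, 6), (2, 7), (3, 0), (3, 1), (3, 2), (3, 3), (3, 4), (3, 5), (3, 6), (3, 7)]
Holes: [(0, 0), (0, 1), (0, 2), (0, 3), (0, 4), (0, 5), (0, 6), (0, 7), (1, 0), (1, 1), (1, 2), (1, 3), (1, 4), (1, 5), (1, 6), (1, 7), (2, 0), (2, 1), (2, 2), (2, 3), (2, 4), (2, 5), (2, 6), (2, 7), (3, 0), (3, 1), (3, 2), (3, 3), (3, 4), (3, 5), (3, 6), (3, 7)]

Answer: yes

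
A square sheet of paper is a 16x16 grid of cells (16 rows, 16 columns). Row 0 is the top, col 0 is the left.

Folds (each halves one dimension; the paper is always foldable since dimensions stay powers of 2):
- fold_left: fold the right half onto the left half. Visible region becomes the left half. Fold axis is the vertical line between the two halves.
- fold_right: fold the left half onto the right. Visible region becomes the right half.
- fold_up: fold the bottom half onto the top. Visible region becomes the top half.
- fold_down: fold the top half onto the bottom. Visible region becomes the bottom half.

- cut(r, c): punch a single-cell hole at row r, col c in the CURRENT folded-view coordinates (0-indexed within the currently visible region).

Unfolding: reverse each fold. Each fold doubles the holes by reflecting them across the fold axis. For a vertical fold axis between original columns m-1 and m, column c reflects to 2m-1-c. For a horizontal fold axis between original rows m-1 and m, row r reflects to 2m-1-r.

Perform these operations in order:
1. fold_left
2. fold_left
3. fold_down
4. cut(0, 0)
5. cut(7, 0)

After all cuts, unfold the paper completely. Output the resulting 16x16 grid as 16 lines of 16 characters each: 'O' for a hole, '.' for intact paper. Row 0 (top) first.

Answer: O......OO......O
................
................
................
................
................
................
O......OO......O
O......OO......O
................
................
................
................
................
................
O......OO......O

Derivation:
Op 1 fold_left: fold axis v@8; visible region now rows[0,16) x cols[0,8) = 16x8
Op 2 fold_left: fold axis v@4; visible region now rows[0,16) x cols[0,4) = 16x4
Op 3 fold_down: fold axis h@8; visible region now rows[8,16) x cols[0,4) = 8x4
Op 4 cut(0, 0): punch at orig (8,0); cuts so far [(8, 0)]; region rows[8,16) x cols[0,4) = 8x4
Op 5 cut(7, 0): punch at orig (15,0); cuts so far [(8, 0), (15, 0)]; region rows[8,16) x cols[0,4) = 8x4
Unfold 1 (reflect across h@8): 4 holes -> [(0, 0), (7, 0), (8, 0), (15, 0)]
Unfold 2 (reflect across v@4): 8 holes -> [(0, 0), (0, 7), (7, 0), (7, 7), (8, 0), (8, 7), (15, 0), (15, 7)]
Unfold 3 (reflect across v@8): 16 holes -> [(0, 0), (0, 7), (0, 8), (0, 15), (7, 0), (7, 7), (7, 8), (7, 15), (8, 0), (8, 7), (8, 8), (8, 15), (15, 0), (15, 7), (15, 8), (15, 15)]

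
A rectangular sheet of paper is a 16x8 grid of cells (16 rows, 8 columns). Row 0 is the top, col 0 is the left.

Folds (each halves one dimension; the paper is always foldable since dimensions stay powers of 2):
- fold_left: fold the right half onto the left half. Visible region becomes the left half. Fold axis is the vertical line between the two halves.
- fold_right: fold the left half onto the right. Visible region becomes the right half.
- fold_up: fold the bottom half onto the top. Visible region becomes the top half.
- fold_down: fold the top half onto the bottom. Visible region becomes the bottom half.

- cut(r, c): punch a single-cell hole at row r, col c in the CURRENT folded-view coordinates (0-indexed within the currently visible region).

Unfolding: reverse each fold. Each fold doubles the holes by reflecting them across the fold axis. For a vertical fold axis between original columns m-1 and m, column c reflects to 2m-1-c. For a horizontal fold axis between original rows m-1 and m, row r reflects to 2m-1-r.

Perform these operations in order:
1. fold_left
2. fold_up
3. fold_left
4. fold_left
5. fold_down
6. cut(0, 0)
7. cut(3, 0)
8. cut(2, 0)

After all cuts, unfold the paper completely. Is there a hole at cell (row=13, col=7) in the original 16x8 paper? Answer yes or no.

Answer: no

Derivation:
Op 1 fold_left: fold axis v@4; visible region now rows[0,16) x cols[0,4) = 16x4
Op 2 fold_up: fold axis h@8; visible region now rows[0,8) x cols[0,4) = 8x4
Op 3 fold_left: fold axis v@2; visible region now rows[0,8) x cols[0,2) = 8x2
Op 4 fold_left: fold axis v@1; visible region now rows[0,8) x cols[0,1) = 8x1
Op 5 fold_down: fold axis h@4; visible region now rows[4,8) x cols[0,1) = 4x1
Op 6 cut(0, 0): punch at orig (4,0); cuts so far [(4, 0)]; region rows[4,8) x cols[0,1) = 4x1
Op 7 cut(3, 0): punch at orig (7,0); cuts so far [(4, 0), (7, 0)]; region rows[4,8) x cols[0,1) = 4x1
Op 8 cut(2, 0): punch at orig (6,0); cuts so far [(4, 0), (6, 0), (7, 0)]; region rows[4,8) x cols[0,1) = 4x1
Unfold 1 (reflect across h@4): 6 holes -> [(0, 0), (1, 0), (3, 0), (4, 0), (6, 0), (7, 0)]
Unfold 2 (reflect across v@1): 12 holes -> [(0, 0), (0, 1), (1, 0), (1, 1), (3, 0), (3, 1), (4, 0), (4, 1), (6, 0), (6, 1), (7, 0), (7, 1)]
Unfold 3 (reflect across v@2): 24 holes -> [(0, 0), (0, 1), (0, 2), (0, 3), (1, 0), (1, 1), (1, 2), (1, 3), (3, 0), (3, 1), (3, 2), (3, 3), (4, 0), (4, 1), (4, 2), (4, 3), (6, 0), (6, 1), (6, 2), (6, 3), (7, 0), (7, 1), (7, 2), (7, 3)]
Unfold 4 (reflect across h@8): 48 holes -> [(0, 0), (0, 1), (0, 2), (0, 3), (1, 0), (1, 1), (1, 2), (1, 3), (3, 0), (3, 1), (3, 2), (3, 3), (4, 0), (4, 1), (4, 2), (4, 3), (6, 0), (6, 1), (6, 2), (6, 3), (7, 0), (7, 1), (7, 2), (7, 3), (8, 0), (8, 1), (8, 2), (8, 3), (9, 0), (9, 1), (9, 2), (9, 3), (11, 0), (11, 1), (11, 2), (11, 3), (12, 0), (12, 1), (12, 2), (12, 3), (14, 0), (14, 1), (14, 2), (14, 3), (15, 0), (15, 1), (15, 2), (15, 3)]
Unfold 5 (reflect across v@4): 96 holes -> [(0, 0), (0, 1), (0, 2), (0, 3), (0, 4), (0, 5), (0, 6), (0, 7), (1, 0), (1, 1), (1, 2), (1, 3), (1, 4), (1, 5), (1, 6), (1, 7), (3, 0), (3, 1), (3, 2), (3, 3), (3, 4), (3, 5), (3, 6), (3, 7), (4, 0), (4, 1), (4, 2), (4, 3), (4, 4), (4, 5), (4, 6), (4, 7), (6, 0), (6, 1), (6, 2), (6, 3), (6, 4), (6, 5), (6, 6), (6, 7), (7, 0), (7, 1), (7, 2), (7, 3), (7, 4), (7, 5), (7, 6), (7, 7), (8, 0), (8, 1), (8, 2), (8, 3), (8, 4), (8, 5), (8, 6), (8, 7), (9, 0), (9, 1), (9, 2), (9, 3), (9, 4), (9, 5), (9, 6), (9, 7), (11, 0), (11, 1), (11, 2), (11, 3), (11, 4), (11, 5), (11, 6), (11, 7), (12, 0), (12, 1), (12, 2), (12, 3), (12, 4), (12, 5), (12, 6), (12, 7), (14, 0), (14, 1), (14, 2), (14, 3), (14, 4), (14, 5), (14, 6), (14, 7), (15, 0), (15, 1), (15, 2), (15, 3), (15, 4), (15, 5), (15, 6), (15, 7)]
Holes: [(0, 0), (0, 1), (0, 2), (0, 3), (0, 4), (0, 5), (0, 6), (0, 7), (1, 0), (1, 1), (1, 2), (1, 3), (1, 4), (1, 5), (1, 6), (1, 7), (3, 0), (3, 1), (3, 2), (3, 3), (3, 4), (3, 5), (3, 6), (3, 7), (4, 0), (4, 1), (4, 2), (4, 3), (4, 4), (4, 5), (4, 6), (4, 7), (6, 0), (6, 1), (6, 2), (6, 3), (6, 4), (6, 5), (6, 6), (6, 7), (7, 0), (7, 1), (7, 2), (7, 3), (7, 4), (7, 5), (7, 6), (7, 7), (8, 0), (8, 1), (8, 2), (8, 3), (8, 4), (8, 5), (8, 6), (8, 7), (9, 0), (9, 1), (9, 2), (9, 3), (9, 4), (9, 5), (9, 6), (9, 7), (11, 0), (11, 1), (11, 2), (11, 3), (11, 4), (11, 5), (11, 6), (11, 7), (12, 0), (12, 1), (12, 2), (12, 3), (12, 4), (12, 5), (12, 6), (12, 7), (14, 0), (14, 1), (14, 2), (14, 3), (14, 4), (14, 5), (14, 6), (14, 7), (15, 0), (15, 1), (15, 2), (15, 3), (15, 4), (15, 5), (15, 6), (15, 7)]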